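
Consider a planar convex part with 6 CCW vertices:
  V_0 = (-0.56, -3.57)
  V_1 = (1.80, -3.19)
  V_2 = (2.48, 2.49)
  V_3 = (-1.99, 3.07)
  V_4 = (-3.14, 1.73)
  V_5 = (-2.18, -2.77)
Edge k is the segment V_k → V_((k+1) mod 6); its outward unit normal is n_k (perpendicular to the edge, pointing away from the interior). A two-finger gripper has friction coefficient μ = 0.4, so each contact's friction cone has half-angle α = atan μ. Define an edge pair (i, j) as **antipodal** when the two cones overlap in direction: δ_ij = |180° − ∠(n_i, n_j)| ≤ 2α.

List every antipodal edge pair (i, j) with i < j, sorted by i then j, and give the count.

α = atan 0.4 = 21.80°;  2α = 43.60°
n_0 = (+0.1590, -0.9873)
n_1 = (+0.9929, -0.1189)
n_2 = (+0.1287, +0.9917)
n_3 = (-0.7589, +0.6513)
n_4 = (-0.9780, -0.2086)
n_5 = (-0.4428, -0.8966)
  (0,1): δ = 105.97°  ·
  (0,2): δ = 16.54°  ✓
  (0,3): δ = 40.22°  ✓
  (0,4): δ = 92.90°  ·
  (0,5): δ = 144.57°  ·
  (1,2): δ = 90.57°  ·
  (1,3): δ = 33.81°  ✓
  (1,4): δ = 18.87°  ✓
  (1,5): δ = 70.55°  ·
  (2,3): δ = 123.24°  ·
  (2,4): δ = 70.56°  ·
  (2,5): δ = 18.89°  ✓
  (3,4): δ = 127.32°  ·
  (3,5): δ = 75.64°  ·
  (4,5): δ = 128.32°  ·
antipodal pairs: 5

count = 5; pairs: (0,2), (0,3), (1,3), (1,4), (2,5)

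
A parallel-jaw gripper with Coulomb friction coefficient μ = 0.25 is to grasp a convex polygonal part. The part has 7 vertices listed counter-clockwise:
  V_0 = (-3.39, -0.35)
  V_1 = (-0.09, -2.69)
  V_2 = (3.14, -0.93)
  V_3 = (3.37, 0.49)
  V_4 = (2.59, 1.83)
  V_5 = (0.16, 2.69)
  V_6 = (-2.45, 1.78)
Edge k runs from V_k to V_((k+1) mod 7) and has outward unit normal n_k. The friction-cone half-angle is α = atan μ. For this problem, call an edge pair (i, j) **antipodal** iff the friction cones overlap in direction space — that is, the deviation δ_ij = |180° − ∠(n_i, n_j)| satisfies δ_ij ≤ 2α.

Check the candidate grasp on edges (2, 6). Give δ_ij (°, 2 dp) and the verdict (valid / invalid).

α = atan 0.25 = 14.04°;  2α = 28.07°
edge 2: e_2 = (+0.23, +1.42);  n_2 = (+0.9871, -0.1599)
edge 6: e_6 = (-0.94, -2.13);  n_6 = (-0.9149, +0.4037)
∠(n_2, n_6) = 165.39°
δ = |180° − 165.39°| = 14.61°
14.61° ≤ 2α = 28.07°  →  valid

δ = 14.61°, valid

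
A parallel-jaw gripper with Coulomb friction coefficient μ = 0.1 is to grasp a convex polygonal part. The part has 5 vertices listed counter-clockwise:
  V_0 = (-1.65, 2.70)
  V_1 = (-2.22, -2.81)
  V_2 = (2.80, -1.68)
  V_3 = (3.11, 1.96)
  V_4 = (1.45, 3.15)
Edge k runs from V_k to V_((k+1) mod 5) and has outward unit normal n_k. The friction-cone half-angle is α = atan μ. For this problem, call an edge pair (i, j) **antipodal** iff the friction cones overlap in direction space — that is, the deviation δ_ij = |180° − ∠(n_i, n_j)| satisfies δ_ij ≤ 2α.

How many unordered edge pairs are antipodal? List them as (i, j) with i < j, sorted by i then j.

α = atan 0.1 = 5.71°;  2α = 11.42°
n_0 = (-0.9947, +0.1029)
n_1 = (+0.2196, -0.9756)
n_2 = (+0.9964, -0.0849)
n_3 = (+0.5826, +0.8127)
n_4 = (-0.1437, +0.9896)
  (0,1): δ = 71.41°  ·
  (0,2): δ = 1.04°  ✓
  (0,3): δ = 60.27°  ·
  (0,4): δ = 104.17°  ·
  (1,2): δ = 107.55°  ·
  (1,3): δ = 48.32°  ·
  (1,4): δ = 4.43°  ✓
  (2,3): δ = 120.77°  ·
  (2,4): δ = 76.87°  ·
  (3,4): δ = 136.11°  ·
antipodal pairs: 2

count = 2; pairs: (0,2), (1,4)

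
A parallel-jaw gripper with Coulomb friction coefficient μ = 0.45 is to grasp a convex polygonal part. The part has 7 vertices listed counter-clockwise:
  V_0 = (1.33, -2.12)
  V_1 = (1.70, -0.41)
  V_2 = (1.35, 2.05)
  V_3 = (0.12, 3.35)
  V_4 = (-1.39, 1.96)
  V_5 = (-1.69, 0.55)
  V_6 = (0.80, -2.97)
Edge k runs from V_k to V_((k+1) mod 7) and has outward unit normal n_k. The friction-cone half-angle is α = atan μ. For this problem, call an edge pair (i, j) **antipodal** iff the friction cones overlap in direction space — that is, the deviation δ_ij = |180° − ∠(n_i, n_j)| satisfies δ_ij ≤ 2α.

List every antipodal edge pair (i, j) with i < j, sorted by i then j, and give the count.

α = atan 0.45 = 24.23°;  2α = 48.46°
n_0 = (+0.9774, -0.2115)
n_1 = (+0.9900, +0.1409)
n_2 = (+0.7264, +0.6873)
n_3 = (-0.6773, +0.7357)
n_4 = (-0.9781, +0.2081)
n_5 = (-0.8164, -0.5775)
n_6 = (+0.8486, -0.5291)
  (0,1): δ = 159.69°  ·
  (0,2): δ = 124.38°  ·
  (0,3): δ = 35.16°  ✓
  (0,4): δ = 0.20°  ✓
  (0,5): δ = 47.48°  ✓
  (0,6): δ = 160.26°  ·
  (1,2): δ = 144.68°  ·
  (1,3): δ = 55.47°  ·
  (1,4): δ = 20.11°  ✓
  (1,5): δ = 27.18°  ✓
  (1,6): δ = 139.96°  ·
  (2,3): δ = 90.78°  ·
  (2,4): δ = 55.43°  ·
  (2,5): δ = 8.14°  ✓
  (2,6): δ = 104.64°  ·
  (3,4): δ = 144.64°  ·
  (3,5): δ = 97.36°  ·
  (3,6): δ = 15.42°  ✓
  (4,5): δ = 132.71°  ·
  (4,6): δ = 19.93°  ✓
  (5,6): δ = 67.22°  ·
antipodal pairs: 8

count = 8; pairs: (0,3), (0,4), (0,5), (1,4), (1,5), (2,5), (3,6), (4,6)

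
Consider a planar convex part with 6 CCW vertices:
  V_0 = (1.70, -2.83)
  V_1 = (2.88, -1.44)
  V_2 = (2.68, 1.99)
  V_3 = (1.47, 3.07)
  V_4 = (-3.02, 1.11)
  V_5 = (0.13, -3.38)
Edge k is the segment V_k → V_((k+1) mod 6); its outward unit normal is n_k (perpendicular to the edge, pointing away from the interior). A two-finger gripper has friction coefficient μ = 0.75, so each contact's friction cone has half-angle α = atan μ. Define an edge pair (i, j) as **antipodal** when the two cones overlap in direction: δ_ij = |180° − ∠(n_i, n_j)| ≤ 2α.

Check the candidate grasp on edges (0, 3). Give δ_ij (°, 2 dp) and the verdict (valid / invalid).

δ = 26.09°, valid

α = atan 0.75 = 36.87°;  2α = 73.74°
edge 0: e_0 = (+1.18, +1.39);  n_0 = (+0.7623, -0.6472)
edge 3: e_3 = (-4.49, -1.96);  n_3 = (-0.4001, +0.9165)
∠(n_0, n_3) = 153.91°
δ = |180° − 153.91°| = 26.09°
26.09° ≤ 2α = 73.74°  →  valid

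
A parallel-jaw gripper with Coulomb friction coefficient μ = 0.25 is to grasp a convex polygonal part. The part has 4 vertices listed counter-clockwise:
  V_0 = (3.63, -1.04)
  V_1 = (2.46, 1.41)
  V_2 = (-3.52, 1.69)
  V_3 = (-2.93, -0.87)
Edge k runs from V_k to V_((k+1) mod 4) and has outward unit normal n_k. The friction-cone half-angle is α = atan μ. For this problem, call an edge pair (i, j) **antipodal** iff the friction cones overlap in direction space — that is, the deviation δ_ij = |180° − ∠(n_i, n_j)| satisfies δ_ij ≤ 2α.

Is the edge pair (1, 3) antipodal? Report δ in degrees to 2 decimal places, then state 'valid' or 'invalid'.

δ = 1.20°, valid

α = atan 0.25 = 14.04°;  2α = 28.07°
edge 1: e_1 = (-5.98, +0.28);  n_1 = (+0.0468, +0.9989)
edge 3: e_3 = (+6.56, -0.17);  n_3 = (-0.0259, -0.9997)
∠(n_1, n_3) = 178.80°
δ = |180° − 178.80°| = 1.20°
1.20° ≤ 2α = 28.07°  →  valid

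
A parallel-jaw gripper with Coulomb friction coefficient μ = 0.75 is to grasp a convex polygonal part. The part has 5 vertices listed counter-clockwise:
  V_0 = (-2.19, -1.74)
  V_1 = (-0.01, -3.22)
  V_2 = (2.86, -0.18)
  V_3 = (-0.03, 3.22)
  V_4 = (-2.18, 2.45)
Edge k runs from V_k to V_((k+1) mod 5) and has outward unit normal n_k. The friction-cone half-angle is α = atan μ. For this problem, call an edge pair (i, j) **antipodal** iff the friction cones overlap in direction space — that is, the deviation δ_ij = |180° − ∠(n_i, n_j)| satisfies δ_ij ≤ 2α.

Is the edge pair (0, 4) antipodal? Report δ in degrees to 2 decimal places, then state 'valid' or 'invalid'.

α = atan 0.75 = 36.87°;  2α = 73.74°
edge 0: e_0 = (+2.18, -1.48);  n_0 = (-0.5617, -0.8273)
edge 4: e_4 = (-0.01, -4.19);  n_4 = (-1.0000, +0.0024)
∠(n_0, n_4) = 55.96°
δ = |180° − 55.96°| = 124.04°
124.04° > 2α = 73.74°  →  invalid

δ = 124.04°, invalid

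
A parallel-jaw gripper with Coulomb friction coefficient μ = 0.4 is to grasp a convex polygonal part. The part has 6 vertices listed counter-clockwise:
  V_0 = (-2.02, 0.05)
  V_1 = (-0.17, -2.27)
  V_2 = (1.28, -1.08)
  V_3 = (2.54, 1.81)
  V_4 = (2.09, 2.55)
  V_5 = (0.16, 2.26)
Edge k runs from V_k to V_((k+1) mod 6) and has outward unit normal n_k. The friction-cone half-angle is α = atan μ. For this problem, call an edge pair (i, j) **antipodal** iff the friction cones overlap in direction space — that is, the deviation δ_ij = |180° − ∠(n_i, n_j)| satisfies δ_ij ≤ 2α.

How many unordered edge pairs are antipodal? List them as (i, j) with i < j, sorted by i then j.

α = atan 0.4 = 21.80°;  2α = 43.60°
n_0 = (-0.7819, -0.6235)
n_1 = (+0.6344, -0.7730)
n_2 = (+0.9167, -0.3997)
n_3 = (+0.8544, +0.5196)
n_4 = (-0.1486, +0.9889)
n_5 = (-0.7119, +0.7023)
  (0,1): δ = 89.19°  ·
  (0,2): δ = 62.13°  ·
  (0,3): δ = 7.27°  ✓
  (0,4): δ = 59.98°  ·
  (0,5): δ = 96.82°  ·
  (1,2): δ = 152.93°  ·
  (1,3): δ = 98.07°  ·
  (1,4): δ = 30.83°  ✓
  (1,5): δ = 6.02°  ✓
  (2,3): δ = 125.14°  ·
  (2,4): δ = 57.90°  ·
  (2,5): δ = 21.05°  ✓
  (3,4): δ = 112.76°  ·
  (3,5): δ = 75.91°  ·
  (4,5): δ = 143.15°  ·
antipodal pairs: 4

count = 4; pairs: (0,3), (1,4), (1,5), (2,5)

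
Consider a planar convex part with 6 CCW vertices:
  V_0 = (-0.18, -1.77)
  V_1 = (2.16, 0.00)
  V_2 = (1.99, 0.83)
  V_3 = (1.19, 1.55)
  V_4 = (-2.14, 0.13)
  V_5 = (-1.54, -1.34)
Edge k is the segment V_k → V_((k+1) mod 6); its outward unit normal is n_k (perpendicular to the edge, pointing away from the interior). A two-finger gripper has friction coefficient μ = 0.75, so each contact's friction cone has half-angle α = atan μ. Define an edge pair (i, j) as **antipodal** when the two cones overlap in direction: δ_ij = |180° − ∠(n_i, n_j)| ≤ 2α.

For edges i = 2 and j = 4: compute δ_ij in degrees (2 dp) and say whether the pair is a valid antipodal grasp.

α = atan 0.75 = 36.87°;  2α = 73.74°
edge 2: e_2 = (-0.80, +0.72);  n_2 = (+0.6690, +0.7433)
edge 4: e_4 = (+0.60, -1.47);  n_4 = (-0.9258, -0.3779)
∠(n_2, n_4) = 154.19°
δ = |180° − 154.19°| = 25.81°
25.81° ≤ 2α = 73.74°  →  valid

δ = 25.81°, valid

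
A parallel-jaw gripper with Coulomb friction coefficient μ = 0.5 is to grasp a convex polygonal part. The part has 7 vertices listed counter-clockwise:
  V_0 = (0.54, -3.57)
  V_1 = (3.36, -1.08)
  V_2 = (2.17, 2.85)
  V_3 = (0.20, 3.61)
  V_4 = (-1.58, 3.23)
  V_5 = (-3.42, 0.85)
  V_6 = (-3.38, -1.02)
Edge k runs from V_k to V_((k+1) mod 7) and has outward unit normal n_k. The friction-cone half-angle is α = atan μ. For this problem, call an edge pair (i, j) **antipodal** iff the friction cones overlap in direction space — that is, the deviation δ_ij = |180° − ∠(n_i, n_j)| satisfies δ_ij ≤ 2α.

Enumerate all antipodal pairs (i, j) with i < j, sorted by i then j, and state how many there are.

α = atan 0.5 = 26.57°;  2α = 53.13°
n_0 = (+0.6619, -0.7496)
n_1 = (+0.9571, +0.2898)
n_2 = (+0.3599, +0.9330)
n_3 = (-0.2088, +0.9780)
n_4 = (-0.7911, +0.6116)
n_5 = (-0.9998, -0.0214)
n_6 = (-0.5453, -0.8382)
  (0,1): δ = 114.60°  ·
  (0,2): δ = 62.54°  ·
  (0,3): δ = 29.39°  ✓
  (0,4): δ = 10.85°  ✓
  (0,5): δ = 49.78°  ✓
  (0,6): δ = 105.51°  ·
  (1,2): δ = 127.94°  ·
  (1,3): δ = 94.80°  ·
  (1,4): δ = 54.55°  ·
  (1,5): δ = 15.62°  ✓
  (1,6): δ = 40.11°  ✓
  (2,3): δ = 146.85°  ·
  (2,4): δ = 106.61°  ·
  (2,5): δ = 67.68°  ·
  (2,6): δ = 11.95°  ✓
  (3,4): δ = 139.76°  ·
  (3,5): δ = 100.83°  ·
  (3,6): δ = 45.10°  ✓
  (4,5): δ = 141.07°  ·
  (4,6): δ = 85.34°  ·
  (5,6): δ = 124.27°  ·
antipodal pairs: 7

count = 7; pairs: (0,3), (0,4), (0,5), (1,5), (1,6), (2,6), (3,6)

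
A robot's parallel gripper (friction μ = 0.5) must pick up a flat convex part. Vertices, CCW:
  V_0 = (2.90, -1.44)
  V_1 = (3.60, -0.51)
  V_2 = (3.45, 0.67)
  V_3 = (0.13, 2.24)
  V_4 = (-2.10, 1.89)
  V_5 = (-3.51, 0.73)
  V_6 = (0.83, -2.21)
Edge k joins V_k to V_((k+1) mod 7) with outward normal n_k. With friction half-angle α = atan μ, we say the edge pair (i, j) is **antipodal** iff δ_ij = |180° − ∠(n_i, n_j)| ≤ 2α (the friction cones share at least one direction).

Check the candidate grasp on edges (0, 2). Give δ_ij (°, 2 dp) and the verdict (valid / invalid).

δ = 78.34°, invalid

α = atan 0.5 = 26.57°;  2α = 53.13°
edge 0: e_0 = (+0.70, +0.93);  n_0 = (+0.7990, -0.6014)
edge 2: e_2 = (-3.32, +1.57);  n_2 = (+0.4275, +0.9040)
∠(n_0, n_2) = 101.66°
δ = |180° − 101.66°| = 78.34°
78.34° > 2α = 53.13°  →  invalid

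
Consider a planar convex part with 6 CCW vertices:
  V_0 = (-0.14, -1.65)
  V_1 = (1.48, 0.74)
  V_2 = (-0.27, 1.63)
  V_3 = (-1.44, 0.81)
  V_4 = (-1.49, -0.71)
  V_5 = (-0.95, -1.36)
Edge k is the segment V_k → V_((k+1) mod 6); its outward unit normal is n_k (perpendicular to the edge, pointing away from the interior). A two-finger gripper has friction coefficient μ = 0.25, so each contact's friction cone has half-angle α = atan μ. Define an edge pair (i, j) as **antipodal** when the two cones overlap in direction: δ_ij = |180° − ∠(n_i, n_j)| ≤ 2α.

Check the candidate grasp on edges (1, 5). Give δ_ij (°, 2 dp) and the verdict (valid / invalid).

α = atan 0.25 = 14.04°;  2α = 28.07°
edge 1: e_1 = (-1.75, +0.89);  n_1 = (+0.4533, +0.8914)
edge 5: e_5 = (+0.81, -0.29);  n_5 = (-0.3371, -0.9415)
∠(n_1, n_5) = 172.74°
δ = |180° − 172.74°| = 7.26°
7.26° ≤ 2α = 28.07°  →  valid

δ = 7.26°, valid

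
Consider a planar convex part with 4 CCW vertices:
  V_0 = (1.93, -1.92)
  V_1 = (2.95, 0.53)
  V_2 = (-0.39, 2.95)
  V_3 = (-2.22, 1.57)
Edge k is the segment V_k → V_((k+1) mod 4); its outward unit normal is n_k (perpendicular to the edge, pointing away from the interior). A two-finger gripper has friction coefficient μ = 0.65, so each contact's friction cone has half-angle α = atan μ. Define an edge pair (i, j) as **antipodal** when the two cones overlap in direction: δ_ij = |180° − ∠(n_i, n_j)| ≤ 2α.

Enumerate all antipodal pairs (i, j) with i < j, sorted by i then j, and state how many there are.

count = 2; pairs: (0,2), (1,3)

α = atan 0.65 = 33.02°;  2α = 66.05°
n_0 = (+0.9232, -0.3843)
n_1 = (+0.5867, +0.8098)
n_2 = (-0.6021, +0.7984)
n_3 = (-0.6436, -0.7653)
  (0,1): δ = 103.32°  ·
  (0,2): δ = 30.38°  ✓
  (0,3): δ = 72.54°  ·
  (1,2): δ = 107.05°  ·
  (1,3): δ = 4.14°  ✓
  (2,3): δ = 77.08°  ·
antipodal pairs: 2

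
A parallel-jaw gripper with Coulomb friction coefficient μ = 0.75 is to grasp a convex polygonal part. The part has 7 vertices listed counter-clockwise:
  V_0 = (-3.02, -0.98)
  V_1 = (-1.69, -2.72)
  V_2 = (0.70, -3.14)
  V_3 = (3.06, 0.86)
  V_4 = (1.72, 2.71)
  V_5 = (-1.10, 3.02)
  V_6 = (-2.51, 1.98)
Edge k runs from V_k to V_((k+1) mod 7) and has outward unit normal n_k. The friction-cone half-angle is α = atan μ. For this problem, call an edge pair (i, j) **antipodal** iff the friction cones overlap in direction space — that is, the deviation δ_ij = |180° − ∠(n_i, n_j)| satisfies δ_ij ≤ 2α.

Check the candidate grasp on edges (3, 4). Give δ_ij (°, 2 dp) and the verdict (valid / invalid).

α = atan 0.75 = 36.87°;  2α = 73.74°
edge 3: e_3 = (-1.34, +1.85);  n_3 = (+0.8099, +0.5866)
edge 4: e_4 = (-2.82, +0.31);  n_4 = (+0.1093, +0.9940)
∠(n_3, n_4) = 47.81°
δ = |180° − 47.81°| = 132.19°
132.19° > 2α = 73.74°  →  invalid

δ = 132.19°, invalid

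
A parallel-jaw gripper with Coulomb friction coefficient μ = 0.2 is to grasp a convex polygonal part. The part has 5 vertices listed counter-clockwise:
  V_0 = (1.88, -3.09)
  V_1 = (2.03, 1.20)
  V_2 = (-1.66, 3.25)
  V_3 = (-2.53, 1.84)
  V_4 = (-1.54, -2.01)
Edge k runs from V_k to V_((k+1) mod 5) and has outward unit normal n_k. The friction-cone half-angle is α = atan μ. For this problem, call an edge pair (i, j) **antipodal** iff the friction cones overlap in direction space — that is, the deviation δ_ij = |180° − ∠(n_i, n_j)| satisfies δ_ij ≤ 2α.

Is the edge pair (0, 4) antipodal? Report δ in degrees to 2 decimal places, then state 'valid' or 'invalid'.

α = atan 0.2 = 11.31°;  2α = 22.62°
edge 0: e_0 = (+0.15, +4.29);  n_0 = (+0.9994, -0.0349)
edge 4: e_4 = (+3.42, -1.08);  n_4 = (-0.3011, -0.9536)
∠(n_0, n_4) = 105.52°
δ = |180° − 105.52°| = 74.48°
74.48° > 2α = 22.62°  →  invalid

δ = 74.48°, invalid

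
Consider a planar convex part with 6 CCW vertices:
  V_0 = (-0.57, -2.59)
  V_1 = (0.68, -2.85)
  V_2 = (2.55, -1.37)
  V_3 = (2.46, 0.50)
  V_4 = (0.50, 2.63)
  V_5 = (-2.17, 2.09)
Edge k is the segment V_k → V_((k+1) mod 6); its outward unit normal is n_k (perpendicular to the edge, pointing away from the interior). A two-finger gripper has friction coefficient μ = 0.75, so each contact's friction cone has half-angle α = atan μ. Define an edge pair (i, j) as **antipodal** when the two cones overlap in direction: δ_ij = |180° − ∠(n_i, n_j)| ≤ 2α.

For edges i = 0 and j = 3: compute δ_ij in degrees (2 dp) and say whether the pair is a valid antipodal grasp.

α = atan 0.75 = 36.87°;  2α = 73.74°
edge 0: e_0 = (+1.25, -0.26);  n_0 = (-0.2036, -0.9790)
edge 3: e_3 = (-1.96, +2.13);  n_3 = (+0.7359, +0.6771)
∠(n_0, n_3) = 144.37°
δ = |180° − 144.37°| = 35.63°
35.63° ≤ 2α = 73.74°  →  valid

δ = 35.63°, valid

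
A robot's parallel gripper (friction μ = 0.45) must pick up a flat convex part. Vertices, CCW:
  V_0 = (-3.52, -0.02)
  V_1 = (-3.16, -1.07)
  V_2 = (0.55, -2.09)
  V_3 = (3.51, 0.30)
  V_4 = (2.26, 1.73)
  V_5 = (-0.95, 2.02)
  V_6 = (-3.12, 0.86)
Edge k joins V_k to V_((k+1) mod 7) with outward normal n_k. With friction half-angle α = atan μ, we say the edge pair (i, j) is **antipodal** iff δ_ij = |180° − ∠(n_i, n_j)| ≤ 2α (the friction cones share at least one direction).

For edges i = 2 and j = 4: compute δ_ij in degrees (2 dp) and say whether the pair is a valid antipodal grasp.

δ = 44.08°, valid

α = atan 0.45 = 24.23°;  2α = 48.46°
edge 2: e_2 = (+2.96, +2.39);  n_2 = (+0.6282, -0.7780)
edge 4: e_4 = (-3.21, +0.29);  n_4 = (+0.0900, +0.9959)
∠(n_2, n_4) = 135.92°
δ = |180° − 135.92°| = 44.08°
44.08° ≤ 2α = 48.46°  →  valid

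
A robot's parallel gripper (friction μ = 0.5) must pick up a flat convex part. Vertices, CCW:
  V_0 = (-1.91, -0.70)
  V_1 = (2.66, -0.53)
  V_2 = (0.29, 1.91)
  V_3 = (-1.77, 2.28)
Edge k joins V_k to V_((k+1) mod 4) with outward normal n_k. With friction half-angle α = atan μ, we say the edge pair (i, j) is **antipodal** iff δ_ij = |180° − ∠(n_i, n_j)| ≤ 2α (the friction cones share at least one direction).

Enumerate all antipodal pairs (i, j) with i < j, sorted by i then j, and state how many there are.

count = 3; pairs: (0,1), (0,2), (1,3)

α = atan 0.5 = 26.57°;  2α = 53.13°
n_0 = (+0.0372, -0.9993)
n_1 = (+0.7173, +0.6967)
n_2 = (+0.1768, +0.9842)
n_3 = (-0.9989, +0.0469)
  (0,1): δ = 47.96°  ✓
  (0,2): δ = 12.31°  ✓
  (0,3): δ = 85.18°  ·
  (1,2): δ = 144.35°  ·
  (1,3): δ = 46.86°  ✓
  (2,3): δ = 82.51°  ·
antipodal pairs: 3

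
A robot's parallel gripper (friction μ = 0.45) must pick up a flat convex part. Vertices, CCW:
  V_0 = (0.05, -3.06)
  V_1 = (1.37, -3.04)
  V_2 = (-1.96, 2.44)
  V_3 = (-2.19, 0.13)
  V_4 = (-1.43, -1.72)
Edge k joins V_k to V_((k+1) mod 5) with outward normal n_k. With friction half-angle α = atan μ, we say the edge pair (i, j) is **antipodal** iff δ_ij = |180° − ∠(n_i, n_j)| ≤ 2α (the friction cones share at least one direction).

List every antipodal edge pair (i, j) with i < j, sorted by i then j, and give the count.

α = atan 0.45 = 24.23°;  2α = 48.46°
n_0 = (+0.0151, -0.9999)
n_1 = (+0.8546, +0.5193)
n_2 = (-0.9951, +0.0991)
n_3 = (-0.9250, -0.3800)
n_4 = (-0.6712, -0.7413)
  (0,1): δ = 59.58°  ·
  (0,2): δ = 83.45°  ·
  (0,3): δ = 111.47°  ·
  (0,4): δ = 136.97°  ·
  (1,2): δ = 36.97°  ✓
  (1,3): δ = 8.95°  ✓
  (1,4): δ = 16.56°  ✓
  (2,3): δ = 151.98°  ·
  (2,4): δ = 126.47°  ·
  (3,4): δ = 154.49°  ·
antipodal pairs: 3

count = 3; pairs: (1,2), (1,3), (1,4)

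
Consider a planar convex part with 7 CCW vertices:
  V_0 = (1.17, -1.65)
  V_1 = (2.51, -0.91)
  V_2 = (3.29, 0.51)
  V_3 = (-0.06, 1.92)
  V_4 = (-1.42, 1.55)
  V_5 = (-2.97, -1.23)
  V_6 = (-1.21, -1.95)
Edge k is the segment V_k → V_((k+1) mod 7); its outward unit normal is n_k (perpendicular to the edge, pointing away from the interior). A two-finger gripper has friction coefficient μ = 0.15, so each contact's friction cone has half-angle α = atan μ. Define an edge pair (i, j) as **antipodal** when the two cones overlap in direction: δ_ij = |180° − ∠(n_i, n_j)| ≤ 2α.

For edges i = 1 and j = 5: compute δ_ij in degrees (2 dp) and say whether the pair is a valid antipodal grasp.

α = atan 0.15 = 8.53°;  2α = 17.06°
edge 1: e_1 = (+0.78, +1.42);  n_1 = (+0.8765, -0.4814)
edge 5: e_5 = (+1.76, -0.72);  n_5 = (-0.3786, -0.9255)
∠(n_1, n_5) = 83.47°
δ = |180° − 83.47°| = 96.53°
96.53° > 2α = 17.06°  →  invalid

δ = 96.53°, invalid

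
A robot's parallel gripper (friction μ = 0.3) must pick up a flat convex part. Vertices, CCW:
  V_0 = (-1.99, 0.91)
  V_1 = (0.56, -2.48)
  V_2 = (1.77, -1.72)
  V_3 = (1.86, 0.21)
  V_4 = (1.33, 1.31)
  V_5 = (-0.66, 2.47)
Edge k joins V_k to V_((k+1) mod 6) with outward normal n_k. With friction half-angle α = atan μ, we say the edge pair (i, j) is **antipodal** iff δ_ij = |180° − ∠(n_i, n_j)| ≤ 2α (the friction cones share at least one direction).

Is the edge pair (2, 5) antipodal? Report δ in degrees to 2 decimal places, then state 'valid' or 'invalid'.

α = atan 0.3 = 16.70°;  2α = 33.40°
edge 2: e_2 = (+0.09, +1.93);  n_2 = (+0.9989, -0.0466)
edge 5: e_5 = (-1.33, -1.56);  n_5 = (-0.7610, +0.6488)
∠(n_2, n_5) = 142.22°
δ = |180° − 142.22°| = 37.78°
37.78° > 2α = 33.40°  →  invalid

δ = 37.78°, invalid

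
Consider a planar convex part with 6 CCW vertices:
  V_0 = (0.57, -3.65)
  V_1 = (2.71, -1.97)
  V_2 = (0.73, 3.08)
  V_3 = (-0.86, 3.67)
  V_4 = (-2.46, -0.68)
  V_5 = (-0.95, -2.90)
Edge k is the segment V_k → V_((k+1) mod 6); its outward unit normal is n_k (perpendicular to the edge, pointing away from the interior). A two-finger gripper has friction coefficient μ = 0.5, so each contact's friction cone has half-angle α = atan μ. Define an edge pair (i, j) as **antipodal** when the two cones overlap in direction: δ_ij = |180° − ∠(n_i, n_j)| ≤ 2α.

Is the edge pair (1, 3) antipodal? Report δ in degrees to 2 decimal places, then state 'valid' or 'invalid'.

δ = 41.60°, valid

α = atan 0.5 = 26.57°;  2α = 53.13°
edge 1: e_1 = (-1.98, +5.05);  n_1 = (+0.9310, +0.3650)
edge 3: e_3 = (-1.60, -4.35);  n_3 = (-0.9385, +0.3452)
∠(n_1, n_3) = 138.40°
δ = |180° − 138.40°| = 41.60°
41.60° ≤ 2α = 53.13°  →  valid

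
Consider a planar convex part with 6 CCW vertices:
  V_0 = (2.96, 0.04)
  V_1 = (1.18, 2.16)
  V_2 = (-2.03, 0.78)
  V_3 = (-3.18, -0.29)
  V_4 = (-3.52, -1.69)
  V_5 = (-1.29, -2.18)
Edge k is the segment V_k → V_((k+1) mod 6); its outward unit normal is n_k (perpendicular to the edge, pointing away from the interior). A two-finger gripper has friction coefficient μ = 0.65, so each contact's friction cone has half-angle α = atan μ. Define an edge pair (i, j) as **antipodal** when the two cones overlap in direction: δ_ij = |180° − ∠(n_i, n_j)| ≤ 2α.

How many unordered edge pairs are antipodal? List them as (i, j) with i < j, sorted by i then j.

α = atan 0.65 = 33.02°;  2α = 66.05°
n_0 = (+0.7658, +0.6430)
n_1 = (-0.3950, +0.9187)
n_2 = (-0.6812, +0.7321)
n_3 = (-0.9718, +0.2360)
n_4 = (-0.2146, -0.9767)
n_5 = (+0.4630, -0.8864)
  (0,1): δ = 106.75°  ·
  (0,2): δ = 87.08°  ·
  (0,3): δ = 53.67°  ✓
  (0,4): δ = 37.59°  ✓
  (0,5): δ = 77.56°  ·
  (1,2): δ = 160.33°  ·
  (1,3): δ = 126.91°  ·
  (1,4): δ = 35.66°  ✓
  (1,5): δ = 4.32°  ✓
  (2,3): δ = 146.59°  ·
  (2,4): δ = 55.33°  ✓
  (2,5): δ = 15.36°  ✓
  (3,4): δ = 88.74°  ·
  (3,5): δ = 48.77°  ✓
  (4,5): δ = 140.03°  ·
antipodal pairs: 7

count = 7; pairs: (0,3), (0,4), (1,4), (1,5), (2,4), (2,5), (3,5)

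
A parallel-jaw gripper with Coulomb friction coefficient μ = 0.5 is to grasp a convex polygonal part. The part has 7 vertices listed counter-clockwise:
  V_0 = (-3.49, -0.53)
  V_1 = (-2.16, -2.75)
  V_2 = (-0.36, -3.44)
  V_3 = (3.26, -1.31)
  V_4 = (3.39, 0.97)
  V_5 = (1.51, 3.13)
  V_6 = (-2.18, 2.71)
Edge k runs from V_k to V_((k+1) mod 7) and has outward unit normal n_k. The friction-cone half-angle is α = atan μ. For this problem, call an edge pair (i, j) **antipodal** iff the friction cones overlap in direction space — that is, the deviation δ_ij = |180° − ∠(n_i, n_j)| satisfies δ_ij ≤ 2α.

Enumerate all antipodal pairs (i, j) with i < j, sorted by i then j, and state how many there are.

α = atan 0.5 = 26.57°;  2α = 53.13°
n_0 = (-0.8578, -0.5139)
n_1 = (-0.3579, -0.9337)
n_2 = (+0.5071, -0.8619)
n_3 = (+0.9984, -0.0569)
n_4 = (+0.7543, +0.6565)
n_5 = (-0.1131, +0.9936)
n_6 = (-0.9271, +0.3748)
  (0,1): δ = 141.90°  ·
  (0,2): δ = 90.45°  ·
  (0,3): δ = 34.19°  ✓
  (0,4): δ = 10.11°  ✓
  (0,5): δ = 65.57°  ·
  (0,6): δ = 127.06°  ·
  (1,2): δ = 128.55°  ·
  (1,3): δ = 72.29°  ·
  (1,4): δ = 27.99°  ✓
  (1,5): δ = 27.47°  ✓
  (1,6): δ = 88.96°  ·
  (2,3): δ = 123.74°  ·
  (2,4): δ = 79.44°  ·
  (2,5): δ = 23.98°  ✓
  (2,6): δ = 37.51°  ✓
  (3,4): δ = 135.70°  ·
  (3,5): δ = 80.24°  ·
  (3,6): δ = 18.75°  ✓
  (4,5): δ = 124.54°  ·
  (4,6): δ = 63.05°  ·
  (5,6): δ = 118.51°  ·
antipodal pairs: 7

count = 7; pairs: (0,3), (0,4), (1,4), (1,5), (2,5), (2,6), (3,6)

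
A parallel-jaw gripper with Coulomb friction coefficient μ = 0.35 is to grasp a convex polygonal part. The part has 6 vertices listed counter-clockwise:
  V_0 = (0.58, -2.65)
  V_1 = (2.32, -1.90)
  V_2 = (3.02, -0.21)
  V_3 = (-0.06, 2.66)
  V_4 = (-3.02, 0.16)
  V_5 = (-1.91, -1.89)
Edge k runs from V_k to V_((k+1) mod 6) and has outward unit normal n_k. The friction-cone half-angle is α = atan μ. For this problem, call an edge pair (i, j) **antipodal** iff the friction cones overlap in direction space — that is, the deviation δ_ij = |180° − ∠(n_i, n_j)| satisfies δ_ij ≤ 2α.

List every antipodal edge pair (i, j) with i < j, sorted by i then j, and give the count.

count = 4; pairs: (0,3), (1,3), (2,4), (2,5)

α = atan 0.35 = 19.29°;  2α = 38.58°
n_0 = (+0.3958, -0.9183)
n_1 = (+0.9239, -0.3827)
n_2 = (+0.6817, +0.7316)
n_3 = (-0.6452, +0.7640)
n_4 = (-0.8794, -0.4761)
n_5 = (-0.2919, -0.9564)
  (0,1): δ = 135.82°  ·
  (0,2): δ = 66.30°  ·
  (0,3): δ = 16.87°  ✓
  (0,4): δ = 95.12°  ·
  (0,5): δ = 139.71°  ·
  (1,2): δ = 110.48°  ·
  (1,3): δ = 27.32°  ✓
  (1,4): δ = 50.93°  ·
  (1,5): δ = 95.53°  ·
  (2,3): δ = 96.84°  ·
  (2,4): δ = 18.59°  ✓
  (2,5): δ = 26.01°  ✓
  (3,4): δ = 101.75°  ·
  (3,5): δ = 57.16°  ·
  (4,5): δ = 135.41°  ·
antipodal pairs: 4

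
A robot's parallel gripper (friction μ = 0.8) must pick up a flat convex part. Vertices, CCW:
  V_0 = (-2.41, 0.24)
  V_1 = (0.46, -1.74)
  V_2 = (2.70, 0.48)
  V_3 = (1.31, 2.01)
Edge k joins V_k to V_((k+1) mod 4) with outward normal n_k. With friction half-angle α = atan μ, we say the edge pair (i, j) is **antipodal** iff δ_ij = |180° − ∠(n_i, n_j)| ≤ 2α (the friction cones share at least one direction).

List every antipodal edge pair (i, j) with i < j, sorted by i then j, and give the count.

count = 3; pairs: (0,2), (0,3), (1,3)

α = atan 0.8 = 38.66°;  2α = 77.32°
n_0 = (-0.5679, -0.8231)
n_1 = (+0.7039, -0.7103)
n_2 = (+0.7402, +0.6724)
n_3 = (-0.4297, +0.9030)
  (0,1): δ = 100.66°  ·
  (0,2): δ = 13.14°  ✓
  (0,3): δ = 60.05°  ✓
  (1,2): δ = 92.49°  ·
  (1,3): δ = 19.30°  ✓
  (2,3): δ = 106.81°  ·
antipodal pairs: 3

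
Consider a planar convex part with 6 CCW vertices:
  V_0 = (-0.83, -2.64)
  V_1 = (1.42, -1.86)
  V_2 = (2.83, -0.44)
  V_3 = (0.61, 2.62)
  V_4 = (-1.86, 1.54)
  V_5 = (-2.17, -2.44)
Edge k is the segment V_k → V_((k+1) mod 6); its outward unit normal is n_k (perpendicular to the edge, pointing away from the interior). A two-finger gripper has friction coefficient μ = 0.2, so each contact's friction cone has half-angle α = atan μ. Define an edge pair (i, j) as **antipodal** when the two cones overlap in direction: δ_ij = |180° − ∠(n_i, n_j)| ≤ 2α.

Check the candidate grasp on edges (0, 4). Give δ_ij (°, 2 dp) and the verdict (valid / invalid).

α = atan 0.2 = 11.31°;  2α = 22.62°
edge 0: e_0 = (+2.25, +0.78);  n_0 = (+0.3275, -0.9448)
edge 4: e_4 = (-0.31, -3.98);  n_4 = (-0.9970, +0.0777)
∠(n_0, n_4) = 113.57°
δ = |180° − 113.57°| = 66.43°
66.43° > 2α = 22.62°  →  invalid

δ = 66.43°, invalid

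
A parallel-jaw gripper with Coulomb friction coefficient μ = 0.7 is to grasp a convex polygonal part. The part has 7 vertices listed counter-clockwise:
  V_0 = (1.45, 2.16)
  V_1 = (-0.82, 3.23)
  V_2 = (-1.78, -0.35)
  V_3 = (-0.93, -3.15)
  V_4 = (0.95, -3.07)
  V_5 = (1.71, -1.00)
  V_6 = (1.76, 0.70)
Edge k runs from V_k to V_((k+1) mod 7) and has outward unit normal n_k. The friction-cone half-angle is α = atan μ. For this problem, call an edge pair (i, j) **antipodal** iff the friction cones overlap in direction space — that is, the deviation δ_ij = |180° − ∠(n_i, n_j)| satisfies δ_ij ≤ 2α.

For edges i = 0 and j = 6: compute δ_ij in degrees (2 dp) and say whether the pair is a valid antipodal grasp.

δ = 127.23°, invalid

α = atan 0.7 = 34.99°;  2α = 69.98°
edge 0: e_0 = (-2.27, +1.07);  n_0 = (+0.4264, +0.9045)
edge 6: e_6 = (-0.31, +1.46);  n_6 = (+0.9782, +0.2077)
∠(n_0, n_6) = 52.77°
δ = |180° − 52.77°| = 127.23°
127.23° > 2α = 69.98°  →  invalid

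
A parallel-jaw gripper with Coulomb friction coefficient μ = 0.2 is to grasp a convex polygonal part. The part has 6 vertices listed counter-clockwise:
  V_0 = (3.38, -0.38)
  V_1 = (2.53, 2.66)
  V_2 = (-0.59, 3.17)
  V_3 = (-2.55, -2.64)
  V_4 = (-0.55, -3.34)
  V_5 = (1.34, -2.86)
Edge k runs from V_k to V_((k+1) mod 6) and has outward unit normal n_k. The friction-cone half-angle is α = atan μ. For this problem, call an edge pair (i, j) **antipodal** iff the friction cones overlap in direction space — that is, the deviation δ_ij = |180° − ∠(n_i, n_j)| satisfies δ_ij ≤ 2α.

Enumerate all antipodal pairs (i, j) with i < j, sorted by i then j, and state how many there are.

α = atan 0.2 = 11.31°;  2α = 22.62°
n_0 = (+0.9631, +0.2693)
n_1 = (+0.1613, +0.9869)
n_2 = (-0.9475, +0.3197)
n_3 = (-0.3304, -0.9439)
n_4 = (+0.2462, -0.9692)
n_5 = (+0.7723, -0.6353)
  (0,1): δ = 114.90°  ·
  (0,2): δ = 34.26°  ·
  (0,3): δ = 55.09°  ·
  (0,4): δ = 88.63°  ·
  (0,5): δ = 124.94°  ·
  (1,2): δ = 99.36°  ·
  (1,3): δ = 10.01°  ✓
  (1,4): δ = 23.53°  ·
  (1,5): δ = 59.84°  ·
  (2,3): δ = 90.65°  ·
  (2,4): δ = 57.11°  ·
  (2,5): δ = 20.80°  ✓
  (3,4): δ = 146.46°  ·
  (3,5): δ = 110.15°  ·
  (4,5): δ = 143.69°  ·
antipodal pairs: 2

count = 2; pairs: (1,3), (2,5)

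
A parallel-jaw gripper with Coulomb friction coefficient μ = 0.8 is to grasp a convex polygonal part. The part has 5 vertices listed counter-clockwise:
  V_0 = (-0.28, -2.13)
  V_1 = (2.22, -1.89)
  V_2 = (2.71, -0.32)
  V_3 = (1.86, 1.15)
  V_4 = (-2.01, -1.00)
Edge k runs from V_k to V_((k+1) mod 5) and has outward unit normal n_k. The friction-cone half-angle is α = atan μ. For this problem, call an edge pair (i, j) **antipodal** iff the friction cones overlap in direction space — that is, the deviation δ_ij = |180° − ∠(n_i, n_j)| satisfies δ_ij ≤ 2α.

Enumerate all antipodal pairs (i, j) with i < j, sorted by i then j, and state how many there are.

α = atan 0.8 = 38.66°;  2α = 77.32°
n_0 = (+0.0956, -0.9954)
n_1 = (+0.9546, -0.2979)
n_2 = (+0.8657, +0.5006)
n_3 = (-0.4856, +0.8742)
n_4 = (-0.5469, -0.8372)
  (0,1): δ = 112.82°  ·
  (0,2): δ = 65.45°  ✓
  (0,3): δ = 23.57°  ✓
  (0,4): δ = 141.36°  ·
  (1,2): δ = 132.63°  ·
  (1,3): δ = 43.61°  ✓
  (1,4): δ = 74.18°  ✓
  (2,3): δ = 90.98°  ·
  (2,4): δ = 26.81°  ✓
  (3,4): δ = 62.21°  ✓
antipodal pairs: 6

count = 6; pairs: (0,2), (0,3), (1,3), (1,4), (2,4), (3,4)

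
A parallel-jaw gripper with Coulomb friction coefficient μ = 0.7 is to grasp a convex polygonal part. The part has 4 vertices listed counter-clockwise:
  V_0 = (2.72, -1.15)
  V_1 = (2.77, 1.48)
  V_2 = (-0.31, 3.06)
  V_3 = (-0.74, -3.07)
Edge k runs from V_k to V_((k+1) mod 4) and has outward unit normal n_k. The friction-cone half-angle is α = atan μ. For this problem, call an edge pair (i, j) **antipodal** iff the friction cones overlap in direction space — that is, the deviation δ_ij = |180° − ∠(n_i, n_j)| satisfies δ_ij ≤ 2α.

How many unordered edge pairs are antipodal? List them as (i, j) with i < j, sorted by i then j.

α = atan 0.7 = 34.99°;  2α = 69.98°
n_0 = (+0.9998, -0.0190)
n_1 = (+0.4564, +0.8898)
n_2 = (-0.9975, +0.0700)
n_3 = (+0.4852, -0.8744)
  (0,1): δ = 116.07°  ·
  (0,2): δ = 2.92°  ✓
  (0,3): δ = 120.12°  ·
  (1,2): δ = 66.86°  ✓
  (1,3): δ = 56.18°  ✓
  (2,3): δ = 56.96°  ✓
antipodal pairs: 4

count = 4; pairs: (0,2), (1,2), (1,3), (2,3)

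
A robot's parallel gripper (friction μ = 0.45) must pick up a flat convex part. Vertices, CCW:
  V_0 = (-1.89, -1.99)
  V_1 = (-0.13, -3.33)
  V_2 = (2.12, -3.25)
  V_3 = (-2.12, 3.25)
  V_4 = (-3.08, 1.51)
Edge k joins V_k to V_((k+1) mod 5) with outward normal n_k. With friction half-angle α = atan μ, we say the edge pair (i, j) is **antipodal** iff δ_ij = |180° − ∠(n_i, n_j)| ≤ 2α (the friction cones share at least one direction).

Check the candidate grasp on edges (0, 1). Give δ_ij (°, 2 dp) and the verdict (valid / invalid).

α = atan 0.45 = 24.23°;  2α = 48.46°
edge 0: e_0 = (+1.76, -1.34);  n_0 = (-0.6058, -0.7956)
edge 1: e_1 = (+2.25, +0.08);  n_1 = (+0.0355, -0.9994)
∠(n_0, n_1) = 39.32°
δ = |180° − 39.32°| = 140.68°
140.68° > 2α = 48.46°  →  invalid

δ = 140.68°, invalid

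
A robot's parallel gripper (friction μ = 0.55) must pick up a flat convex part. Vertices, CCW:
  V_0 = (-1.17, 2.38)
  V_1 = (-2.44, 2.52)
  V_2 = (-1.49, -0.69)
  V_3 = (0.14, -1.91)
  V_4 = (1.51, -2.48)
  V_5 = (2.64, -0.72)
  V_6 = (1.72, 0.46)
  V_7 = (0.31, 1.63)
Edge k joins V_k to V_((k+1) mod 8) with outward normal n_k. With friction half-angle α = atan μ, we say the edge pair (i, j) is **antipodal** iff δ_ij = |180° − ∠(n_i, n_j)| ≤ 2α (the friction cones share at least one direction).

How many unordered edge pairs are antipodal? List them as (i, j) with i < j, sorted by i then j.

count = 12; pairs: (0,2), (0,3), (1,4), (1,5), (1,6), (1,7), (2,5), (2,6), (2,7), (3,5), (3,6), (3,7)

α = atan 0.55 = 28.81°;  2α = 57.62°
n_0 = (+0.1096, +0.9940)
n_1 = (-0.9589, -0.2838)
n_2 = (-0.5992, -0.8006)
n_3 = (-0.3841, -0.9233)
n_4 = (+0.8415, -0.5403)
n_5 = (+0.7886, +0.6149)
n_6 = (+0.6386, +0.7696)
n_7 = (+0.4520, +0.8920)
  (0,1): δ = 67.22°  ·
  (0,2): δ = 30.52°  ✓
  (0,3): δ = 16.30°  ✓
  (0,4): δ = 63.59°  ·
  (0,5): δ = 134.23°  ·
  (0,6): δ = 146.61°  ·
  (0,7): δ = 159.42°  ·
  (1,2): δ = 143.30°  ·
  (1,3): δ = 129.08°  ·
  (1,4): δ = 49.19°  ✓
  (1,5): δ = 21.46°  ✓
  (1,6): δ = 33.83°  ✓
  (1,7): δ = 46.64°  ✓
  (2,3): δ = 165.78°  ·
  (2,4): δ = 85.89°  ·
  (2,5): δ = 15.24°  ✓
  (2,6): δ = 2.87°  ✓
  (2,7): δ = 9.94°  ✓
  (3,4): δ = 100.11°  ·
  (3,5): δ = 29.47°  ✓
  (3,6): δ = 17.10°  ✓
  (3,7): δ = 4.28°  ✓
  (4,5): δ = 109.36°  ·
  (4,6): δ = 96.98°  ·
  (4,7): δ = 84.17°  ·
  (5,6): δ = 167.63°  ·
  (5,7): δ = 154.82°  ·
  (6,7): δ = 167.19°  ·
antipodal pairs: 12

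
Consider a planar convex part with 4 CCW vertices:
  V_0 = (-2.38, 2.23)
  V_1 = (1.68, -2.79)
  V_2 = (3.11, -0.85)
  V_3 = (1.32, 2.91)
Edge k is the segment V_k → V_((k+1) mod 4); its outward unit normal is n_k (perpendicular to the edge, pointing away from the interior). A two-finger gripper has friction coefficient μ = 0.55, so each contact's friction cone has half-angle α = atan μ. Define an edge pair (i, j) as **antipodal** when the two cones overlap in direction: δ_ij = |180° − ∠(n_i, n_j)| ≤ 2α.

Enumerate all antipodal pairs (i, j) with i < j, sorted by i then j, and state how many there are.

count = 2; pairs: (0,2), (1,3)

α = atan 0.55 = 28.81°;  2α = 57.62°
n_0 = (-0.7775, -0.6288)
n_1 = (+0.8050, -0.5933)
n_2 = (+0.9029, +0.4298)
n_3 = (-0.1808, +0.9835)
  (0,1): δ = 75.36°  ·
  (0,2): δ = 13.51°  ✓
  (0,3): δ = 61.45°  ·
  (1,2): δ = 118.15°  ·
  (1,3): δ = 43.19°  ✓
  (2,3): δ = 105.04°  ·
antipodal pairs: 2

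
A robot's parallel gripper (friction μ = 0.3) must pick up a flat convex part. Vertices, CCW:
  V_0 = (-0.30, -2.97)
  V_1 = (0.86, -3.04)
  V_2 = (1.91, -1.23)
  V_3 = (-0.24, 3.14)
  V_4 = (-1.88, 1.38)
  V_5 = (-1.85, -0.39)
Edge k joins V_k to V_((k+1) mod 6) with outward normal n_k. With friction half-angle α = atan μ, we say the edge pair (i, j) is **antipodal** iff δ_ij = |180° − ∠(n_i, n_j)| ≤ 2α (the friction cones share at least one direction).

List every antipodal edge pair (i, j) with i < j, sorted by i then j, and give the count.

α = atan 0.3 = 16.70°;  2α = 33.40°
n_0 = (-0.0602, -0.9982)
n_1 = (+0.8650, -0.5018)
n_2 = (+0.8973, +0.4415)
n_3 = (-0.7316, +0.6817)
n_4 = (-0.9999, -0.0169)
n_5 = (-0.8572, -0.5150)
  (0,1): δ = 116.67°  ·
  (0,2): δ = 60.35°  ·
  (0,3): δ = 50.47°  ·
  (0,4): δ = 94.42°  ·
  (0,5): δ = 124.45°  ·
  (1,2): δ = 123.68°  ·
  (1,3): δ = 12.86°  ✓
  (1,4): δ = 31.09°  ✓
  (1,5): δ = 61.11°  ·
  (2,3): δ = 69.18°  ·
  (2,4): δ = 25.23°  ✓
  (2,5): δ = 4.80°  ✓
  (3,4): δ = 136.05°  ·
  (3,5): δ = 106.02°  ·
  (4,5): δ = 149.97°  ·
antipodal pairs: 4

count = 4; pairs: (1,3), (1,4), (2,4), (2,5)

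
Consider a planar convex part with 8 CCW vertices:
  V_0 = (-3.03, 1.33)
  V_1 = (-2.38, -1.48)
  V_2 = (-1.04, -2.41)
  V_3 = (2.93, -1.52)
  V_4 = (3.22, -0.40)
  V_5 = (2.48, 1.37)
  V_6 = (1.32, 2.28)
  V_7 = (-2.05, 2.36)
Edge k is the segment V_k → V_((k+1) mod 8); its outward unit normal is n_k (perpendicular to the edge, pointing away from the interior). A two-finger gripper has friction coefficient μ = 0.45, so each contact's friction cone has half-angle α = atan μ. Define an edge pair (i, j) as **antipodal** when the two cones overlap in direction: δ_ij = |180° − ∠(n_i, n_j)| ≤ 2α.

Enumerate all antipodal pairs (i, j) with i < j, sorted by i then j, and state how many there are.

α = atan 0.45 = 24.23°;  2α = 48.46°
n_0 = (-0.9743, -0.2254)
n_1 = (-0.5702, -0.8215)
n_2 = (+0.2188, -0.9758)
n_3 = (+0.9681, -0.2507)
n_4 = (+0.9226, +0.3857)
n_5 = (+0.6172, +0.7868)
n_6 = (+0.0237, +0.9997)
n_7 = (-0.7245, +0.6893)
  (0,1): δ = 137.79°  ·
  (0,2): δ = 90.39°  ·
  (0,3): δ = 27.54°  ✓
  (0,4): δ = 9.66°  ✓
  (0,5): δ = 38.86°  ✓
  (0,6): δ = 75.62°  ·
  (0,7): δ = 123.40°  ·
  (1,2): δ = 132.60°  ·
  (1,3): δ = 69.75°  ·
  (1,4): δ = 32.55°  ✓
  (1,5): δ = 3.35°  ✓
  (1,6): δ = 33.40°  ✓
  (1,7): δ = 81.19°  ·
  (2,3): δ = 117.15°  ·
  (2,4): δ = 79.95°  ·
  (2,5): δ = 50.75°  ·
  (2,6): δ = 14.00°  ✓
  (2,7): δ = 33.79°  ✓
  (3,4): δ = 142.79°  ·
  (3,5): δ = 113.60°  ·
  (3,6): δ = 76.84°  ·
  (3,7): δ = 29.06°  ✓
  (4,5): δ = 150.80°  ·
  (4,6): δ = 114.05°  ·
  (4,7): δ = 66.26°  ·
  (5,6): δ = 143.25°  ·
  (5,7): δ = 95.46°  ·
  (6,7): δ = 132.22°  ·
antipodal pairs: 9

count = 9; pairs: (0,3), (0,4), (0,5), (1,4), (1,5), (1,6), (2,6), (2,7), (3,7)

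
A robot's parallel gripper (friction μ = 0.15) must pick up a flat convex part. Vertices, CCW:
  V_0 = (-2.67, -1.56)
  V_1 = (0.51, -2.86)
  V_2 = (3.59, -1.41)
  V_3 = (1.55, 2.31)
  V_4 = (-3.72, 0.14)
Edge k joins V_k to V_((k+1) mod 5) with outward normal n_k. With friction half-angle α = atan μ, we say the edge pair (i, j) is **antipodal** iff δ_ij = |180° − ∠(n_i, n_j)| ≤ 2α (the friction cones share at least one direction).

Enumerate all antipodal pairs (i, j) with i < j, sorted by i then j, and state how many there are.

α = atan 0.15 = 8.53°;  2α = 17.06°
n_0 = (-0.3784, -0.9256)
n_1 = (+0.4259, -0.9048)
n_2 = (+0.8768, +0.4808)
n_3 = (-0.3807, +0.9247)
n_4 = (-0.8508, -0.5255)
  (0,1): δ = 132.55°  ·
  (0,2): δ = 39.03°  ·
  (0,3): δ = 44.62°  ·
  (0,4): δ = 143.94°  ·
  (1,2): δ = 86.47°  ·
  (1,3): δ = 2.83°  ✓
  (1,4): δ = 96.49°  ·
  (2,3): δ = 96.36°  ·
  (2,4): δ = 2.96°  ✓
  (3,4): δ = 80.68°  ·
antipodal pairs: 2

count = 2; pairs: (1,3), (2,4)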